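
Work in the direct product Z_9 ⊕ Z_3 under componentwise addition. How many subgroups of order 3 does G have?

|G| = 27 and 3 | 27, so subgroups of order 3 are possible by Lagrange.
The subgroups of order 3 are: {(0,0), (0,1), (0,2)}; {(0,0), (3,0), (6,0)}; {(0,0), (3,1), (6,2)}; {(0,0), (3,2), (6,1)}.
So G has 4 subgroups of order 3.

4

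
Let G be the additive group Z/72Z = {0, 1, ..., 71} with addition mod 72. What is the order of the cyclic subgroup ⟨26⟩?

In Z/72Z, the order of an element a is n/gcd(a, n).
gcd(26, 72) = 2, so |⟨26⟩| = 72/2 = 36.

36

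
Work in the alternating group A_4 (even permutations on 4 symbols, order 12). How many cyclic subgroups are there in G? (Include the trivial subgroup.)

A cyclic subgroup of order d is generated by each of its φ(d) elements of order d, so the cyclic subgroups of order d number (#elements of order d)/φ(d).
Cyclic subgroups by order — order 1: 1; order 2: 3; order 3: 4.
Total: 8.

8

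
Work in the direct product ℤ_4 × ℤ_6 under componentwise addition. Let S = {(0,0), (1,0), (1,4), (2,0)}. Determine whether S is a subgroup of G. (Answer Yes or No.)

(1,4) ∈ S but its inverse (3,2) ∉ S, so S is not a subgroup.

No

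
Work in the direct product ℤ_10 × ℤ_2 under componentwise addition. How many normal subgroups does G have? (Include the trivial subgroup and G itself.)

10

G is abelian, so every subgroup is normal.
G has 10 subgroups in total, hence 10 normal subgroups.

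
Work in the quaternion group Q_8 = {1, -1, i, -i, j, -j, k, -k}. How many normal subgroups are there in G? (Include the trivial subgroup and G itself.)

G has 6 subgroups. Checking conjugation-invariance by order — order 1: 1/1 normal; order 2: 1/1 normal; order 4: 3/3 normal; order 8: 1/1 normal.
Total normal subgroups: 6.

6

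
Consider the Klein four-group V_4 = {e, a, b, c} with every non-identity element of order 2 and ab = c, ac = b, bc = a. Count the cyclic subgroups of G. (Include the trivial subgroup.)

4

A cyclic subgroup of order d is generated by each of its φ(d) elements of order d, so the cyclic subgroups of order d number (#elements of order d)/φ(d).
Cyclic subgroups by order — order 1: 1; order 2: 3.
Total: 4.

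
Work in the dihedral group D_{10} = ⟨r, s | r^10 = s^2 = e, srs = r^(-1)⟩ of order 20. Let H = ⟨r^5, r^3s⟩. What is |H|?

|⟨r^5⟩| = 2 and |⟨r^3s⟩| = 2, so |H| is a multiple of lcm(2, 2) = 2 and divides |G| = 20.
Closing under the operation: H = {e, r^5, r^3s, r^8s}, so |H| = 4.

4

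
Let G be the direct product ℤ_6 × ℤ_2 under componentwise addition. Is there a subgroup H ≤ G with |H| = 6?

6 | 12. A subgroup of order 6 is {(0,0), (0,1), (2,0), (2,1), (4,0), (4,1)}.

Yes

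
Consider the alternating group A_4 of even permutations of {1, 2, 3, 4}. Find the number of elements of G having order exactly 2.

3

The elements of order 2 are: (1 2)(3 4), (1 3)(2 4), (1 4)(2 3).
That's 3.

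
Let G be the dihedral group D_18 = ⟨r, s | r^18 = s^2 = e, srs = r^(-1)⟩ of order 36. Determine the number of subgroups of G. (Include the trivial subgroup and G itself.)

45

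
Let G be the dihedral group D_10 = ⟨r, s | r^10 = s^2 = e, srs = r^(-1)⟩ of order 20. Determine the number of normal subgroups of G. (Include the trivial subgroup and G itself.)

7

G has 22 subgroups. Checking conjugation-invariance by order — order 1: 1/1 normal; order 2: 1/11 normal; order 4: 0/5 normal; order 5: 1/1 normal; order 10: 3/3 normal; order 20: 1/1 normal.
Total normal subgroups: 7.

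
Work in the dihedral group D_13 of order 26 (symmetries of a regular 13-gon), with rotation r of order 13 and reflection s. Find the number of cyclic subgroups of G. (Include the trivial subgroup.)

15

Each element a generates a cyclic subgroup ⟨a⟩; distinct elements may generate the same one (a cyclic group of order d has φ(d) generators).
Cyclic subgroups by order — order 1: 1; order 2: 13; order 13: 1.
Total: 15.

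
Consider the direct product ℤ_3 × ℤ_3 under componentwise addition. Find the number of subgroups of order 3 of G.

|G| = 9 and 3 | 9, so subgroups of order 3 are possible by Lagrange.
The subgroups of order 3 are: {(0,0), (0,1), (0,2)}; {(0,0), (1,0), (2,0)}; {(0,0), (1,1), (2,2)}; {(0,0), (1,2), (2,1)}.
So G has 4 subgroups of order 3.

4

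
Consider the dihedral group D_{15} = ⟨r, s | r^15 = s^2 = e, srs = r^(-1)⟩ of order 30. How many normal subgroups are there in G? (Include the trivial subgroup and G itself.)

G has 28 subgroups. Checking conjugation-invariance by order — order 1: 1/1 normal; order 2: 0/15 normal; order 3: 1/1 normal; order 5: 1/1 normal; order 6: 0/5 normal; order 10: 0/3 normal; order 15: 1/1 normal; order 30: 1/1 normal.
Total normal subgroups: 5.

5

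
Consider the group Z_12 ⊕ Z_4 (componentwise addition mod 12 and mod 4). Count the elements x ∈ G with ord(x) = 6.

6

An element (a,b) has order lcm(ord(a), ord(b)); count pairs with lcm equal to 6.
Enumerating gives 6 such elements.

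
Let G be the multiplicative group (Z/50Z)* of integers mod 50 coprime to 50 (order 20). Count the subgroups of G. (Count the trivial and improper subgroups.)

6

|G| = 20, so by Lagrange every subgroup order divides 20. Divisors: 1, 2, 4, 5, 10, 20.
Subgroups by order — order 1: 1; order 2: 1; order 4: 1; order 5: 1; order 10: 1; order 20: 1.
Total: 1 + 1 + 1 + 1 + 1 + 1 = 6.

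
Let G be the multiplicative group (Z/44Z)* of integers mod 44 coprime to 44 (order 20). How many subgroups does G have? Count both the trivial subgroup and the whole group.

|G| = 20, so by Lagrange every subgroup order divides 20. Divisors: 1, 2, 4, 5, 10, 20.
Subgroups by order — order 1: 1; order 2: 3; order 4: 1; order 5: 1; order 10: 3; order 20: 1.
Total: 1 + 3 + 1 + 1 + 3 + 1 = 10.

10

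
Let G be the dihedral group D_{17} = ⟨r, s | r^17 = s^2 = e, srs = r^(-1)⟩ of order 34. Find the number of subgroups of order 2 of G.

|G| = 34 and 2 | 34, so subgroups of order 2 are possible by Lagrange.
The subgroups of order 2 are: {e, r^10s}; {e, r^11s}; {e, r^12s}; {e, r^13s}; … (17 in all).
So G has 17 subgroups of order 2.

17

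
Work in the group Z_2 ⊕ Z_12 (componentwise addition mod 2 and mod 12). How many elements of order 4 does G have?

4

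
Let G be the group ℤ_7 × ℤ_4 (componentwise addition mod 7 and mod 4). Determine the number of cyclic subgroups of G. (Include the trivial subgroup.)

6

A cyclic subgroup of order d is generated by each of its φ(d) elements of order d, so the cyclic subgroups of order d number (#elements of order d)/φ(d).
Cyclic subgroups by order — order 1: 1; order 2: 1; order 4: 1; order 7: 1; order 14: 1; order 28: 1.
Total: 6.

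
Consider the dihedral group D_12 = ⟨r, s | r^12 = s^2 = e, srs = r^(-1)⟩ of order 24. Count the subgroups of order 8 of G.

3

|G| = 24 and 8 | 24, so subgroups of order 8 are possible by Lagrange.
The subgroups of order 8 are: {e, r^3, r^6, r^9, rs, r^4s, r^7s, r^10s}; {e, r^3, r^6, r^9, r^2s, r^5s, r^8s, r^11s}; {e, r^3, r^6, r^9, s, r^3s, r^6s, r^9s}.
So G has 3 subgroups of order 8.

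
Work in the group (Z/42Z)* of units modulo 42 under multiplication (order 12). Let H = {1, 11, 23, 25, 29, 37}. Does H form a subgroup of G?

Yes

|H| = 6 divides |G| = 12, consistent with Lagrange.
H contains the identity, every element's inverse is in H, and H is closed under ·: it is a subgroup.
In fact H = ⟨23⟩.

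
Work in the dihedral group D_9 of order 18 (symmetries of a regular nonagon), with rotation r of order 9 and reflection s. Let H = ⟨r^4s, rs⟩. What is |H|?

6

|⟨r^4s⟩| = 2 and |⟨rs⟩| = 2, so |H| is a multiple of lcm(2, 2) = 2 and divides |G| = 18.
Closing under the operation: H = {e, r^3, r^6, rs, r^4s, r^7s}, so |H| = 6.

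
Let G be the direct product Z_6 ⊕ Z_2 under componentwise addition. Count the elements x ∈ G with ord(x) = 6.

An element (a,b) has order lcm(ord(a), ord(b)); count pairs with lcm equal to 6.
Enumerating gives 6 such elements.

6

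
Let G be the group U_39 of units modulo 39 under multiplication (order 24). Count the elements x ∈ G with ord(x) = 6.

6

The elements of order 6 are: 4, 10, 17, 23, 29, 35.
That's 6.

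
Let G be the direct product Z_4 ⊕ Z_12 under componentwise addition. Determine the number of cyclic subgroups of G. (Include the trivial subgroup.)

20

Group the elements of G by the cyclic subgroup they generate; each cyclic subgroup of order d accounts for φ(d) elements.
Cyclic subgroups by order — order 1: 1; order 2: 3; order 3: 1; order 4: 6; order 6: 3; order 12: 6.
Total: 20.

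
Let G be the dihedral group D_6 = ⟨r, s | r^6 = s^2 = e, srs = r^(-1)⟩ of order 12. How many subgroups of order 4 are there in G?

|G| = 12 and 4 | 12, so subgroups of order 4 are possible by Lagrange.
The subgroups of order 4 are: {e, r^3, r^2s, r^5s}; {e, r^3, s, r^3s}; {e, r^3, rs, r^4s}.
So G has 3 subgroups of order 4.

3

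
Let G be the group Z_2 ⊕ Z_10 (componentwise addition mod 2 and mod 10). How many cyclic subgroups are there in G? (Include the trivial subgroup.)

Group the elements of G by the cyclic subgroup they generate; each cyclic subgroup of order d accounts for φ(d) elements.
Cyclic subgroups by order — order 1: 1; order 2: 3; order 5: 1; order 10: 3.
Total: 8.

8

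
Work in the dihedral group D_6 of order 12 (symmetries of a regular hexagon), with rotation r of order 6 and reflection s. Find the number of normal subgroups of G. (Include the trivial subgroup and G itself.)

G has 16 subgroups. Checking conjugation-invariance by order — order 1: 1/1 normal; order 2: 1/7 normal; order 3: 1/1 normal; order 4: 0/3 normal; order 6: 3/3 normal; order 12: 1/1 normal.
Total normal subgroups: 7.

7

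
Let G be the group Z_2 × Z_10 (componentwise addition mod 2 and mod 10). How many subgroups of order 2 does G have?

3

|G| = 20 and 2 | 20, so subgroups of order 2 are possible by Lagrange.
The subgroups of order 2 are: {(0,0), (0,5)}; {(0,0), (1,0)}; {(0,0), (1,5)}.
So G has 3 subgroups of order 2.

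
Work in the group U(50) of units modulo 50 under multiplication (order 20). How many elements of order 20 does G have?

The elements of order 20 are: 3, 13, 17, 23, 27, 33, 37, 47.
That's 8.

8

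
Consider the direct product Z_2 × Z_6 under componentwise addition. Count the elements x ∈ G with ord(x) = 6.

6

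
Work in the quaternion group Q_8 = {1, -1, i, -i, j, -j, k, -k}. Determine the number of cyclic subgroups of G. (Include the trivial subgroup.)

5

Group the elements of G by the cyclic subgroup they generate; each cyclic subgroup of order d accounts for φ(d) elements.
Cyclic subgroups by order — order 1: 1; order 2: 1; order 4: 3.
Total: 5.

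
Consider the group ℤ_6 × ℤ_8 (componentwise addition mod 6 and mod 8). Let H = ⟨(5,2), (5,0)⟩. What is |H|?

24

|⟨(5,2)⟩| = 12 and |⟨(5,0)⟩| = 6, so |H| is a multiple of lcm(12, 6) = 12 and divides |G| = 48.
Closing under the operation: H = {(0,0), (0,2), (0,4), (0,6), (1,0), (1,2), (1,4), (1,6), (2,0), (2,2), (2,4), (2,6), (3,0), (3,2), (3,4), (3,6), (4,0), (4,2), (4,4), (4,6), (5,0), (5,2), (5,4), (5,6)}, so |H| = 24.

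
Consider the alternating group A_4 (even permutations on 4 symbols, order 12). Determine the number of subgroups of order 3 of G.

|G| = 12 and 3 | 12, so subgroups of order 3 are possible by Lagrange.
The subgroups of order 3 are: {e, (1 2 3), (1 3 2)}; {e, (1 2 4), (1 4 2)}; {e, (1 3 4), (1 4 3)}; {e, (2 3 4), (2 4 3)}.
So G has 4 subgroups of order 3.

4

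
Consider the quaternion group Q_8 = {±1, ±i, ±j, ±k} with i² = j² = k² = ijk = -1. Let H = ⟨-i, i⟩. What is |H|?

|⟨-i⟩| = 4 and |⟨i⟩| = 4, so |H| is a multiple of lcm(4, 4) = 4 and divides |G| = 8.
Closing under the operation: H = {1, -1, i, -i}, so |H| = 4.

4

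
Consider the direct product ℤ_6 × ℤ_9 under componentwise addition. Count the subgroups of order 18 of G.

4

|G| = 54 and 18 | 54, so subgroups of order 18 are possible by Lagrange.
The subgroups of order 18 are: {(0,0), (0,1), (0,2), (0,3), (0,4), (0,5), (0,6), (0,7), (0,8), (3,0), (3,1), (3,2), (3,3), (3,4), (3,5), (3,6), (3,7), (3,8)}; {(0,0), (0,3), (0,6), (1,0), (1,3), (1,6), (2,0), (2,3), (2,6), (3,0), (3,3), (3,6), (4,0), (4,3), (4,6), (5,0), (5,3), (5,6)}; {(0,0), (0,3), (0,6), (1,1), (1,4), (1,7), (2,2), (2,5), (2,8), (3,0), (3,3), (3,6), (4,1), (4,4), (4,7), (5,2), (5,5), (5,8)}; {(0,0), (0,3), (0,6), (1,2), (1,5), (1,8), (2,1), (2,4), (2,7), (3,0), (3,3), (3,6), (4,2), (4,5), (4,8), (5,1), (5,4), (5,7)}.
So G has 4 subgroups of order 18.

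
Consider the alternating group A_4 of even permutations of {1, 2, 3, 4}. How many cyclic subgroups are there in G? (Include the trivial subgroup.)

8

A cyclic subgroup of order d is generated by each of its φ(d) elements of order d, so the cyclic subgroups of order d number (#elements of order d)/φ(d).
Cyclic subgroups by order — order 1: 1; order 2: 3; order 3: 4.
Total: 8.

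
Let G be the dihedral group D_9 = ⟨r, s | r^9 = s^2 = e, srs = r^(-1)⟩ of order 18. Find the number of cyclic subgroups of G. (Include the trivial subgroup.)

12

A cyclic subgroup of order d is generated by each of its φ(d) elements of order d, so the cyclic subgroups of order d number (#elements of order d)/φ(d).
Cyclic subgroups by order — order 1: 1; order 2: 9; order 3: 1; order 9: 1.
Total: 12.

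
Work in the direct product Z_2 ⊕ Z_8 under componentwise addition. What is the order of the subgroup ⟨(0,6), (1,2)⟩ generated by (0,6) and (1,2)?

8

|⟨(0,6)⟩| = 4 and |⟨(1,2)⟩| = 4, so |H| is a multiple of lcm(4, 4) = 4 and divides |G| = 16.
Closing under the operation: H = {(0,0), (0,2), (0,4), (0,6), (1,0), (1,2), (1,4), (1,6)}, so |H| = 8.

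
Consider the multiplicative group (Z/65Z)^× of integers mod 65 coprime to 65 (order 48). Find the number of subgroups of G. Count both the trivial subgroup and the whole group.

|G| = 48, so by Lagrange every subgroup order divides 48. Divisors: 1, 2, 3, 4, 6, 8, 12, 16, 24, 48.
Subgroups by order — order 1: 1; order 2: 3; order 3: 1; order 4: 7; order 6: 3; order 8: 3; order 12: 7; order 16: 1; order 24: 3; order 48: 1.
Total: 1 + 3 + 1 + 7 + 3 + 3 + 7 + 1 + 3 + 1 = 30.

30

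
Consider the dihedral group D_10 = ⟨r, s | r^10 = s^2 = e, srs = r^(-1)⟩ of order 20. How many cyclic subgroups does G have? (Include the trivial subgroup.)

14

A cyclic subgroup of order d is generated by each of its φ(d) elements of order d, so the cyclic subgroups of order d number (#elements of order d)/φ(d).
Cyclic subgroups by order — order 1: 1; order 2: 11; order 5: 1; order 10: 1.
Total: 14.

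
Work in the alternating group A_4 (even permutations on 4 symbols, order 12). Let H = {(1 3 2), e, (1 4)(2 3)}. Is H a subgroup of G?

No

(1 3 2) ∈ H but its inverse (1 2 3) ∉ H, so H is not a subgroup.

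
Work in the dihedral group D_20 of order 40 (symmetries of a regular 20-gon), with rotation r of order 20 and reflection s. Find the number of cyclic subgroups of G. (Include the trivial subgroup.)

Each element a generates a cyclic subgroup ⟨a⟩; distinct elements may generate the same one (a cyclic group of order d has φ(d) generators).
Cyclic subgroups by order — order 1: 1; order 2: 21; order 4: 1; order 5: 1; order 10: 1; order 20: 1.
Total: 26.

26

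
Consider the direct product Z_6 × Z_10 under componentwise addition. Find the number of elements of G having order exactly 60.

0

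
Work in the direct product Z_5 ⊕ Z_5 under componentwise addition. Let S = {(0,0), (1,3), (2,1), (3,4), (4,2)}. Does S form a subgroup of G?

Yes

|S| = 5 divides |G| = 25, consistent with Lagrange.
S contains the identity, every element's inverse is in S, and S is closed under +: it is a subgroup.
In fact S = ⟨(2,1)⟩.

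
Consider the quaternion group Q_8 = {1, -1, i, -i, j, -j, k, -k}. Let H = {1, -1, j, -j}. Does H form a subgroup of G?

|H| = 4 divides |G| = 8, consistent with Lagrange.
H contains the identity, every element's inverse is in H, and H is closed under ·: it is a subgroup.
In fact H = ⟨j⟩.

Yes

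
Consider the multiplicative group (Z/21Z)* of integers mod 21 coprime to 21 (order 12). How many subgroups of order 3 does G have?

|G| = 12 and 3 | 12, so subgroups of order 3 are possible by Lagrange.
The subgroups of order 3 are: {1, 4, 16}.
So G has 1 subgroup of order 3.

1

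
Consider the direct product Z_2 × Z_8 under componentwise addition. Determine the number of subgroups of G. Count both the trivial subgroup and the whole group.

|G| = 16, so by Lagrange every subgroup order divides 16. Divisors: 1, 2, 4, 8, 16.
Subgroups by order — order 1: 1; order 2: 3; order 4: 3; order 8: 3; order 16: 1.
Total: 1 + 3 + 3 + 3 + 1 = 11.

11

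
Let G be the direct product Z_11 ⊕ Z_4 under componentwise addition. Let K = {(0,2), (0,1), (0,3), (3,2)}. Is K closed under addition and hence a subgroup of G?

The identity (0,0) ∉ K, so K is not a subgroup.

No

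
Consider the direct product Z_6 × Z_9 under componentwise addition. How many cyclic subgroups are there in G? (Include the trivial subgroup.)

16

Group the elements of G by the cyclic subgroup they generate; each cyclic subgroup of order d accounts for φ(d) elements.
Cyclic subgroups by order — order 1: 1; order 2: 1; order 3: 4; order 6: 4; order 9: 3; order 18: 3.
Total: 16.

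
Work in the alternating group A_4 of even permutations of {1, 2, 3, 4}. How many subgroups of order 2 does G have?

|G| = 12 and 2 | 12, so subgroups of order 2 are possible by Lagrange.
The subgroups of order 2 are: {e, (1 2)(3 4)}; {e, (1 3)(2 4)}; {e, (1 4)(2 3)}.
So G has 3 subgroups of order 2.

3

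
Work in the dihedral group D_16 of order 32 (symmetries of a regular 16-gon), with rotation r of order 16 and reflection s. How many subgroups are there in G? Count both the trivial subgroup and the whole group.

|G| = 32, so by Lagrange every subgroup order divides 32. Divisors: 1, 2, 4, 8, 16, 32.
Subgroups by order — order 1: 1; order 2: 17; order 4: 9; order 8: 5; order 16: 3; order 32: 1.
Total: 1 + 17 + 9 + 5 + 3 + 1 = 36.

36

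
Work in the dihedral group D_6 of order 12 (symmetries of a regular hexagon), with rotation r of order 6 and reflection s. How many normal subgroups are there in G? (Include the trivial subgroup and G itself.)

G has 16 subgroups. Checking conjugation-invariance by order — order 1: 1/1 normal; order 2: 1/7 normal; order 3: 1/1 normal; order 4: 0/3 normal; order 6: 3/3 normal; order 12: 1/1 normal.
Total normal subgroups: 7.

7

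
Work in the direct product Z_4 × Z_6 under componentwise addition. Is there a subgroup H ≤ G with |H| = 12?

Yes

12 | 24. A subgroup of order 12 is {(0,0), (0,1), (0,2), (0,3), (0,4), (0,5), (2,0), (2,1), (2,2), (2,3), (2,4), (2,5)}.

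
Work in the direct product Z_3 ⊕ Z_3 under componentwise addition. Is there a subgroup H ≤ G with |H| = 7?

7 does not divide |G| = 9, so by Lagrange no subgroup of order 7 exists.

No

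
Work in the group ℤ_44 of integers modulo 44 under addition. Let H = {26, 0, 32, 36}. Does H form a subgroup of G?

No

32 ∈ H but its inverse 12 ∉ H, so H is not a subgroup.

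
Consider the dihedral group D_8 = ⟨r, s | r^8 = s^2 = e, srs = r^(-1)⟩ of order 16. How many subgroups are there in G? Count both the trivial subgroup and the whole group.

|G| = 16, so by Lagrange every subgroup order divides 16. Divisors: 1, 2, 4, 8, 16.
Subgroups by order — order 1: 1; order 2: 9; order 4: 5; order 8: 3; order 16: 1.
Total: 1 + 9 + 5 + 3 + 1 = 19.

19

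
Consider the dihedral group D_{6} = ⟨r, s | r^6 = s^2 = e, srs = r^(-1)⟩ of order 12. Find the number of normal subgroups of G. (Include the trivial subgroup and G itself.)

7

G has 16 subgroups. Checking conjugation-invariance by order — order 1: 1/1 normal; order 2: 1/7 normal; order 3: 1/1 normal; order 4: 0/3 normal; order 6: 3/3 normal; order 12: 1/1 normal.
Total normal subgroups: 7.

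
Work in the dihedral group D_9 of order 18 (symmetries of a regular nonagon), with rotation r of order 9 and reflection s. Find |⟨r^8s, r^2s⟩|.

|⟨r^8s⟩| = 2 and |⟨r^2s⟩| = 2, so |H| is a multiple of lcm(2, 2) = 2 and divides |G| = 18.
Closing under the operation: H = {e, r^3, r^6, r^2s, r^5s, r^8s}, so |H| = 6.

6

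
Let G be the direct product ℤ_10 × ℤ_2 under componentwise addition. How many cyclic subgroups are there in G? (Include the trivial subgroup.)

8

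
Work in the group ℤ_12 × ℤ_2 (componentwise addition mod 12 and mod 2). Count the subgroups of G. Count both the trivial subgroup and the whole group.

|G| = 24, so by Lagrange every subgroup order divides 24. Divisors: 1, 2, 3, 4, 6, 8, 12, 24.
Subgroups by order — order 1: 1; order 2: 3; order 3: 1; order 4: 3; order 6: 3; order 8: 1; order 12: 3; order 24: 1.
Total: 1 + 3 + 1 + 3 + 3 + 1 + 3 + 1 = 16.

16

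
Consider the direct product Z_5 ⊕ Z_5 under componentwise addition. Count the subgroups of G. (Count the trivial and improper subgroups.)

|G| = 25, so by Lagrange every subgroup order divides 25. Divisors: 1, 5, 25.
Subgroups by order — order 1: 1; order 5: 6; order 25: 1.
Total: 1 + 6 + 1 = 8.

8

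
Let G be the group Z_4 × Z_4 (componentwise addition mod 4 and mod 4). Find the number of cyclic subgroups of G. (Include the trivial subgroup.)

10

Each element a generates a cyclic subgroup ⟨a⟩; distinct elements may generate the same one (a cyclic group of order d has φ(d) generators).
Cyclic subgroups by order — order 1: 1; order 2: 3; order 4: 6.
Total: 10.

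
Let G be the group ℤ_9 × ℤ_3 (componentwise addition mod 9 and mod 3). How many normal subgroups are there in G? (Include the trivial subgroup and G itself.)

10

G is abelian, so every subgroup is normal.
G has 10 subgroups in total, hence 10 normal subgroups.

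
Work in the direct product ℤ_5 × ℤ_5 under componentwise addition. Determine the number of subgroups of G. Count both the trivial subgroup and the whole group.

|G| = 25, so by Lagrange every subgroup order divides 25. Divisors: 1, 5, 25.
Subgroups by order — order 1: 1; order 5: 6; order 25: 1.
Total: 1 + 6 + 1 = 8.

8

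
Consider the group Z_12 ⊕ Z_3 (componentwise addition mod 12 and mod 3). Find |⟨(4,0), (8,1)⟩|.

9

|⟨(4,0)⟩| = 3 and |⟨(8,1)⟩| = 3, so |H| is a multiple of lcm(3, 3) = 3 and divides |G| = 36.
Closing under the operation: H = {(0,0), (0,1), (0,2), (4,0), (4,1), (4,2), (8,0), (8,1), (8,2)}, so |H| = 9.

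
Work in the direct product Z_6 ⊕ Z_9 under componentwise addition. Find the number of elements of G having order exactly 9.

18

An element (a,b) has order lcm(ord(a), ord(b)); count pairs with lcm equal to 9.
Enumerating gives 18 such elements.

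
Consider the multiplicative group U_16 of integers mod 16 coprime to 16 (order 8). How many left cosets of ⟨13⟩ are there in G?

2

|⟨13⟩| = 4 and |G| = 8.
By Lagrange, [G : H] = |G|/|H| = 8/4 = 2.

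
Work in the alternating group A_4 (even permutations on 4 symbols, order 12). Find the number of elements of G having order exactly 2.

3

The elements of order 2 are: (1 2)(3 4), (1 3)(2 4), (1 4)(2 3).
That's 3.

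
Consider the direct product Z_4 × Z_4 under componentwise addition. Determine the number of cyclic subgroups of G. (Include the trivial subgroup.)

Each element a generates a cyclic subgroup ⟨a⟩; distinct elements may generate the same one (a cyclic group of order d has φ(d) generators).
Cyclic subgroups by order — order 1: 1; order 2: 3; order 4: 6.
Total: 10.

10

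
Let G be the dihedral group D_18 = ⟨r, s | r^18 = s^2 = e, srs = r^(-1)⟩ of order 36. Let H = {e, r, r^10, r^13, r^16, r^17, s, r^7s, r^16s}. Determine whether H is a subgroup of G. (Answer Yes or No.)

r^16 ∈ H but its inverse r^2 ∉ H, so H is not a subgroup.

No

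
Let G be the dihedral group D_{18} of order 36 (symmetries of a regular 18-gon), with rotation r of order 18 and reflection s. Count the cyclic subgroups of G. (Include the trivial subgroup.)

24

Group the elements of G by the cyclic subgroup they generate; each cyclic subgroup of order d accounts for φ(d) elements.
Cyclic subgroups by order — order 1: 1; order 2: 19; order 3: 1; order 6: 1; order 9: 1; order 18: 1.
Total: 24.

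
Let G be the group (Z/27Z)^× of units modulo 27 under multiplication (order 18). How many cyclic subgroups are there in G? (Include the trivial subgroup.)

6

Group the elements of G by the cyclic subgroup they generate; each cyclic subgroup of order d accounts for φ(d) elements.
Cyclic subgroups by order — order 1: 1; order 2: 1; order 3: 1; order 6: 1; order 9: 1; order 18: 1.
Total: 6.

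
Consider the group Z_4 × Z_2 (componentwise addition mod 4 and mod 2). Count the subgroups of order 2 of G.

3

|G| = 8 and 2 | 8, so subgroups of order 2 are possible by Lagrange.
The subgroups of order 2 are: {(0,0), (0,1)}; {(0,0), (2,0)}; {(0,0), (2,1)}.
So G has 3 subgroups of order 2.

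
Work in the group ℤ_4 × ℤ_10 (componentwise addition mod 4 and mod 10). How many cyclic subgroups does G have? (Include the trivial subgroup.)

12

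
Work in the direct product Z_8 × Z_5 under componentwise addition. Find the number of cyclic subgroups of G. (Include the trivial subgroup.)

8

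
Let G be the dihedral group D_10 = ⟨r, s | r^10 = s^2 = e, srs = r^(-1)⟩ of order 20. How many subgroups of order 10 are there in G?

3

|G| = 20 and 10 | 20, so subgroups of order 10 are possible by Lagrange.
The subgroups of order 10 are: {e, r, r^2, r^3, r^4, r^5, r^6, r^7, r^8, r^9}; {e, r^2, r^4, r^6, r^8, s, r^2s, r^4s, r^6s, r^8s}; {e, r^2, r^4, r^6, r^8, rs, r^3s, r^5s, r^7s, r^9s}.
So G has 3 subgroups of order 10.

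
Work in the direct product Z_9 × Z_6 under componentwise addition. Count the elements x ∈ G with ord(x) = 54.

An element (a,b) has order lcm(ord(a), ord(b)); count pairs with lcm equal to 54.
Enumerating gives 0 such elements.

0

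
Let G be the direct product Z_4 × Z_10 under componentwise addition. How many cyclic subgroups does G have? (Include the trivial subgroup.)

Group the elements of G by the cyclic subgroup they generate; each cyclic subgroup of order d accounts for φ(d) elements.
Cyclic subgroups by order — order 1: 1; order 2: 3; order 4: 2; order 5: 1; order 10: 3; order 20: 2.
Total: 12.

12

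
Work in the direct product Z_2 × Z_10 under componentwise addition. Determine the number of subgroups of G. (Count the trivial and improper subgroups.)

|G| = 20, so by Lagrange every subgroup order divides 20. Divisors: 1, 2, 4, 5, 10, 20.
Subgroups by order — order 1: 1; order 2: 3; order 4: 1; order 5: 1; order 10: 3; order 20: 1.
Total: 1 + 3 + 1 + 1 + 3 + 1 = 10.

10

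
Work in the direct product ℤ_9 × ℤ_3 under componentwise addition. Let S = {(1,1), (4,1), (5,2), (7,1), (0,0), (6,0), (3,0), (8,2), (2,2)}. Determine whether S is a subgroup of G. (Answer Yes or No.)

Yes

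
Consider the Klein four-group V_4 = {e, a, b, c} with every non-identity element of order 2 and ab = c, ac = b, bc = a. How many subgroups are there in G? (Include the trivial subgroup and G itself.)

5

|G| = 4, so by Lagrange every subgroup order divides 4. Divisors: 1, 2, 4.
Subgroups by order — order 1: 1; order 2: 3; order 4: 1.
Total: 1 + 3 + 1 = 5.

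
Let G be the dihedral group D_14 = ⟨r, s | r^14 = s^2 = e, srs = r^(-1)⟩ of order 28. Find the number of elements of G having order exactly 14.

6

The elements of order 14 are: r, r^3, r^5, r^9, r^11, r^13.
That's 6.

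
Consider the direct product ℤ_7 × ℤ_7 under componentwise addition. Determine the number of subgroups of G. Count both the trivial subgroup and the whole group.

|G| = 49, so by Lagrange every subgroup order divides 49. Divisors: 1, 7, 49.
Subgroups by order — order 1: 1; order 7: 8; order 49: 1.
Total: 1 + 8 + 1 = 10.

10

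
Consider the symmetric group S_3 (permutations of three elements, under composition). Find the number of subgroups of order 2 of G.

|G| = 6 and 2 | 6, so subgroups of order 2 are possible by Lagrange.
The subgroups of order 2 are: {e, (1 2)}; {e, (1 3)}; {e, (2 3)}.
So G has 3 subgroups of order 2.

3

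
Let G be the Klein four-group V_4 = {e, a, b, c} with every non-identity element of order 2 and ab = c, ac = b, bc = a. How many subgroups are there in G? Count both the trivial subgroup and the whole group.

5

|G| = 4, so by Lagrange every subgroup order divides 4. Divisors: 1, 2, 4.
Subgroups by order — order 1: 1; order 2: 3; order 4: 1.
Total: 1 + 3 + 1 = 5.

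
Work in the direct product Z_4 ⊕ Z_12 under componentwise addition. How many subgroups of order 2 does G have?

|G| = 48 and 2 | 48, so subgroups of order 2 are possible by Lagrange.
The subgroups of order 2 are: {(0,0), (0,6)}; {(0,0), (2,0)}; {(0,0), (2,6)}.
So G has 3 subgroups of order 2.

3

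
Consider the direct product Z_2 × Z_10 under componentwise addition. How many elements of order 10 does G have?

12

An element (a,b) has order lcm(ord(a), ord(b)); count pairs with lcm equal to 10.
Enumerating gives 12 such elements.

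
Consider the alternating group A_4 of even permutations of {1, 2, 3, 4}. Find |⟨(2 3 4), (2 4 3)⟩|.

|⟨(2 3 4)⟩| = 3 and |⟨(2 4 3)⟩| = 3, so |H| is a multiple of lcm(3, 3) = 3 and divides |G| = 12.
Closing under the operation: H = {e, (2 3 4), (2 4 3)}, so |H| = 3.

3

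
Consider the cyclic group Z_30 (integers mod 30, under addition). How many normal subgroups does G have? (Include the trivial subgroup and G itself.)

G is abelian, so every subgroup is normal.
G has 8 subgroups in total, hence 8 normal subgroups.

8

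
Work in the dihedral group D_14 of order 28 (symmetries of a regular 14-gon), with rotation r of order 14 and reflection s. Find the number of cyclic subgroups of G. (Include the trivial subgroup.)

Group the elements of G by the cyclic subgroup they generate; each cyclic subgroup of order d accounts for φ(d) elements.
Cyclic subgroups by order — order 1: 1; order 2: 15; order 7: 1; order 14: 1.
Total: 18.

18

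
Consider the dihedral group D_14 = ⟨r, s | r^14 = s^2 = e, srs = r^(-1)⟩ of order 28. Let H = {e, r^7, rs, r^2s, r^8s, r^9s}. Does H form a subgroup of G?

No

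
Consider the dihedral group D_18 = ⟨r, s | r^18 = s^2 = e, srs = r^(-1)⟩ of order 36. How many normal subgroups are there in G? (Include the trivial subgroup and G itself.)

9

G has 45 subgroups. Checking conjugation-invariance by order — order 1: 1/1 normal; order 2: 1/19 normal; order 3: 1/1 normal; order 4: 0/9 normal; order 6: 1/7 normal; order 9: 1/1 normal; order 12: 0/3 normal; order 18: 3/3 normal; order 36: 1/1 normal.
Total normal subgroups: 9.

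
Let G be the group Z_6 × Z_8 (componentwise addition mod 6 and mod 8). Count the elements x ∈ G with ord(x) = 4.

An element (a,b) has order lcm(ord(a), ord(b)); count pairs with lcm equal to 4.
Enumerating gives 4 such elements.

4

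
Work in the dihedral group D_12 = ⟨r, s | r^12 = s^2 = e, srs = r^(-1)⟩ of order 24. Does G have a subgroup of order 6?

Yes

6 | 24. A subgroup of order 6 is {e, r^2, r^4, r^6, r^8, r^10}.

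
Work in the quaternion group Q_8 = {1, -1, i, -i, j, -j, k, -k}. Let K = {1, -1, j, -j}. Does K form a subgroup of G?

|K| = 4 divides |G| = 8, consistent with Lagrange.
K contains the identity, every element's inverse is in K, and K is closed under ·: it is a subgroup.
In fact K = ⟨j⟩.

Yes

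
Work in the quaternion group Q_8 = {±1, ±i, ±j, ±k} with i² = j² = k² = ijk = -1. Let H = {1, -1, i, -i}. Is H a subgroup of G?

|H| = 4 divides |G| = 8, consistent with Lagrange.
H contains the identity, every element's inverse is in H, and H is closed under ·: it is a subgroup.
In fact H = ⟨-i⟩.

Yes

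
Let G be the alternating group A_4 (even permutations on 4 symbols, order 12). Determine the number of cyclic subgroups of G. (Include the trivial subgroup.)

A cyclic subgroup of order d is generated by each of its φ(d) elements of order d, so the cyclic subgroups of order d number (#elements of order d)/φ(d).
Cyclic subgroups by order — order 1: 1; order 2: 3; order 3: 4.
Total: 8.

8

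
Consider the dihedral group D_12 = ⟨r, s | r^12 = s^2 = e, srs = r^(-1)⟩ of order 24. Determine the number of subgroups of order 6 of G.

|G| = 24 and 6 | 24, so subgroups of order 6 are possible by Lagrange.
The subgroups of order 6 are: {e, r^2, r^4, r^6, r^8, r^10}; {e, r^4, r^8, r^2s, r^6s, r^10s}; {e, r^4, r^8, r^3s, r^7s, r^11s}; {e, r^4, r^8, s, r^4s, r^8s}; … (5 in all).
So G has 5 subgroups of order 6.

5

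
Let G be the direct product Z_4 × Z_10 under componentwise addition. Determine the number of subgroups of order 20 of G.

|G| = 40 and 20 | 40, so subgroups of order 20 are possible by Lagrange.
The subgroups of order 20 are: {(0,0), (0,1), (0,2), (0,3), (0,4), (0,5), (0,6), (0,7), (0,8), (0,9), (2,0), (2,1), (2,2), (2,3), (2,4), (2,5), (2,6), (2,7), (2,8), (2,9)}; {(0,0), (0,2), (0,4), (0,6), (0,8), (1,0), (1,2), (1,4), (1,6), (1,8), (2,0), (2,2), (2,4), (2,6), (2,8), (3,0), (3,2), (3,4), (3,6), (3,8)}; {(0,0), (0,2), (0,4), (0,6), (0,8), (1,1), (1,3), (1,5), (1,7), (1,9), (2,0), (2,2), (2,4), (2,6), (2,8), (3,1), (3,3), (3,5), (3,7), (3,9)}.
So G has 3 subgroups of order 20.

3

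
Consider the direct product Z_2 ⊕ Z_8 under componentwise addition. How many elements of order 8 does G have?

8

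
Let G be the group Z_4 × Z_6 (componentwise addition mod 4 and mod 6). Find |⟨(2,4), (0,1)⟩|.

12

|⟨(2,4)⟩| = 6 and |⟨(0,1)⟩| = 6, so |H| is a multiple of lcm(6, 6) = 6 and divides |G| = 24.
Closing under the operation: H = {(0,0), (0,1), (0,2), (0,3), (0,4), (0,5), (2,0), (2,1), (2,2), (2,3), (2,4), (2,5)}, so |H| = 12.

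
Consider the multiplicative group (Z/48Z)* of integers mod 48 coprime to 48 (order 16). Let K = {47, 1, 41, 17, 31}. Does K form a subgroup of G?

|K| = 5 does not divide |G| = 16, so by Lagrange K is not a subgroup.

No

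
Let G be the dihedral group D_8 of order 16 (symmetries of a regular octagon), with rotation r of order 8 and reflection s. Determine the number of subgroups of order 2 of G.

9

|G| = 16 and 2 | 16, so subgroups of order 2 are possible by Lagrange.
The subgroups of order 2 are: {e, r^2s}; {e, r^3s}; {e, r^4}; {e, r^4s}; … (9 in all).
So G has 9 subgroups of order 2.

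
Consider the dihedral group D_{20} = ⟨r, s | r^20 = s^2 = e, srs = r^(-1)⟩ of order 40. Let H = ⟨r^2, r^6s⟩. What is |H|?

|⟨r^2⟩| = 10 and |⟨r^6s⟩| = 2, so |H| is a multiple of lcm(10, 2) = 10 and divides |G| = 40.
Closing under the operation: H = {e, r^2, r^4, r^6, r^8, r^10, r^12, r^14, r^16, r^18, s, r^2s, r^4s, r^6s, r^8s, r^10s, r^12s, r^14s, r^16s, r^18s}, so |H| = 20.

20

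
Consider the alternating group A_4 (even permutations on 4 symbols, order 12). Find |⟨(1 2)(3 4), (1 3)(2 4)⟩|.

|⟨(1 2)(3 4)⟩| = 2 and |⟨(1 3)(2 4)⟩| = 2, so |H| is a multiple of lcm(2, 2) = 2 and divides |G| = 12.
Closing under the operation: H = {e, (1 2)(3 4), (1 3)(2 4), (1 4)(2 3)}, so |H| = 4.

4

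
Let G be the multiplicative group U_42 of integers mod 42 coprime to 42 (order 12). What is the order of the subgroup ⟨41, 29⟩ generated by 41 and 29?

|⟨41⟩| = 2 and |⟨29⟩| = 2, so |H| is a multiple of lcm(2, 2) = 2 and divides |G| = 12.
Closing under the operation: H = {1, 13, 29, 41}, so |H| = 4.

4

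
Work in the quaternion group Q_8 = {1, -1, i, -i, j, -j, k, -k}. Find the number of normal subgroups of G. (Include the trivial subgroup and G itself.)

6

G has 6 subgroups. Checking conjugation-invariance by order — order 1: 1/1 normal; order 2: 1/1 normal; order 4: 3/3 normal; order 8: 1/1 normal.
Total normal subgroups: 6.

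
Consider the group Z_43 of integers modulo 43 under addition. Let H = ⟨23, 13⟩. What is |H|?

|⟨23⟩| = 43 and |⟨13⟩| = 43, so |H| is a multiple of lcm(43, 43) = 43 and divides |G| = 43.
Closing {23, 13} under the group operation gives all of G, so |H| = 43.

43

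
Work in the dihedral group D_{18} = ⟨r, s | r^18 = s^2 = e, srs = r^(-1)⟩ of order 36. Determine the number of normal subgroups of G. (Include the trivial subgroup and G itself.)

9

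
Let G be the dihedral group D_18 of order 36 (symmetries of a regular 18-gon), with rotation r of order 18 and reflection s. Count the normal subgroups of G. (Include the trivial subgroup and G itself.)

G has 45 subgroups. Checking conjugation-invariance by order — order 1: 1/1 normal; order 2: 1/19 normal; order 3: 1/1 normal; order 4: 0/9 normal; order 6: 1/7 normal; order 9: 1/1 normal; order 12: 0/3 normal; order 18: 3/3 normal; order 36: 1/1 normal.
Total normal subgroups: 9.

9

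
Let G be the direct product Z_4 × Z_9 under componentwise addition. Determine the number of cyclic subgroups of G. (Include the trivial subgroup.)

9

Each element a generates a cyclic subgroup ⟨a⟩; distinct elements may generate the same one (a cyclic group of order d has φ(d) generators).
Cyclic subgroups by order — order 1: 1; order 2: 1; order 3: 1; order 4: 1; order 6: 1; order 9: 1; order 12: 1; order 18: 1; order 36: 1.
Total: 9.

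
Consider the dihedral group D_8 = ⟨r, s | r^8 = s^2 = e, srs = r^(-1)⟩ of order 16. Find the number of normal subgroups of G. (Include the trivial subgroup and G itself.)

G has 19 subgroups. Checking conjugation-invariance by order — order 1: 1/1 normal; order 2: 1/9 normal; order 4: 1/5 normal; order 8: 3/3 normal; order 16: 1/1 normal.
Total normal subgroups: 7.

7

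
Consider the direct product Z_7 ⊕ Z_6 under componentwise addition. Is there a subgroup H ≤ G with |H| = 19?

No

19 does not divide |G| = 42, so by Lagrange no subgroup of order 19 exists.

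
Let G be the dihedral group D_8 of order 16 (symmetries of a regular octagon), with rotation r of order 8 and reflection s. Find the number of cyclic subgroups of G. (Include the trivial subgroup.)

12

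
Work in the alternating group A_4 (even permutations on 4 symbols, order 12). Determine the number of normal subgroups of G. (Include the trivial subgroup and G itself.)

G has 10 subgroups. Checking conjugation-invariance by order — order 1: 1/1 normal; order 2: 0/3 normal; order 3: 0/4 normal; order 4: 1/1 normal; order 12: 1/1 normal.
Total normal subgroups: 3.

3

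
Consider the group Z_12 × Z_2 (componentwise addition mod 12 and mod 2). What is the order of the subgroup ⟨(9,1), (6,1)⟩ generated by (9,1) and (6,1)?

|⟨(9,1)⟩| = 4 and |⟨(6,1)⟩| = 2, so |H| is a multiple of lcm(4, 2) = 4 and divides |G| = 24.
Closing under the operation: H = {(0,0), (0,1), (3,0), (3,1), (6,0), (6,1), (9,0), (9,1)}, so |H| = 8.

8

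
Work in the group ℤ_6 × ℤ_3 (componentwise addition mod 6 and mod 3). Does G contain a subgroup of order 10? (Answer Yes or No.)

10 does not divide |G| = 18, so by Lagrange no subgroup of order 10 exists.

No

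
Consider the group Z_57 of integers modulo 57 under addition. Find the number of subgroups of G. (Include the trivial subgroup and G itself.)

Subgroups of the cyclic group Z_57 correspond bijectively to divisors of 57.
Divisors of 57: 1, 3, 19, 57.
So Z_57 has 4 subgroups.

4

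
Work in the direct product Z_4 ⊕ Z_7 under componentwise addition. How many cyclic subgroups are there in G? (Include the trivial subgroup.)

A cyclic subgroup of order d is generated by each of its φ(d) elements of order d, so the cyclic subgroups of order d number (#elements of order d)/φ(d).
Cyclic subgroups by order — order 1: 1; order 2: 1; order 4: 1; order 7: 1; order 14: 1; order 28: 1.
Total: 6.

6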